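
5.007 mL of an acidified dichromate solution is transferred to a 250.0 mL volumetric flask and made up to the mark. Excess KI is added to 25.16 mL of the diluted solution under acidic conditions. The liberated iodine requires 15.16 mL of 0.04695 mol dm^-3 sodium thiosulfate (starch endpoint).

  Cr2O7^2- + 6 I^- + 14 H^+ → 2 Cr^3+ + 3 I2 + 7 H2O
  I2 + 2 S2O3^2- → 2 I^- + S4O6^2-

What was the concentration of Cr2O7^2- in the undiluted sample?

0.2354 mol/L

n(S2O3^2-) = 0.01516 × 0.04695 = 7.118 × 10^-4 mol
n(I2) = n(S2O3^2-)/2 = 3.559 × 10^-4 mol
From the 1:3 ratio, n(Cr2O7^2-) in the aliquot = 1/3 × 3.559 × 10^-4 = 1.186 × 10^-4 mol
[Cr2O7^2-]_dilute = 1.186 × 10^-4 / 0.02516 = 0.004715 mol/L
[Cr2O7^2-]_original = 0.004715 × 250.0/5.007 = 0.2354 mol/L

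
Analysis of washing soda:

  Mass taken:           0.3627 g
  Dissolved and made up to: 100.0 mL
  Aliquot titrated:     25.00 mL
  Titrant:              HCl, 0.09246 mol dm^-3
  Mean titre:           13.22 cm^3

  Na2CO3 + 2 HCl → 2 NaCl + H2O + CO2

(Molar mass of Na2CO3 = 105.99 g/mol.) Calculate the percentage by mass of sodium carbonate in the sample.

n(HCl) per titration = 0.01322 × 0.09246 = 1.222 × 10^-3 mol
From the 1:2 ratio, n(Na2CO3) in each aliquot = 1/2 × 1.222 × 10^-3 = 6.112 × 10^-4 mol
n(Na2CO3) in the whole flask = 6.112 × 10^-4 × 100.0/25.00 = 2.445 × 10^-3 mol
mass of Na2CO3 = 2.445 × 10^-3 × 105.99 = 0.2591 g
% Na2CO3 = 0.2591 / 0.3627 × 100 = 71.44 %

71.44 %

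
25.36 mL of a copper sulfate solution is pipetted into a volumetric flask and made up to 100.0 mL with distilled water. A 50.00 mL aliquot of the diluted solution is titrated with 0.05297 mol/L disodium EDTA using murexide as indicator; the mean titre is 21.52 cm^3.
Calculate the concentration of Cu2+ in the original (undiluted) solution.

0.08990 mol/L

Cu^2+ + EDTA^4- → [Cu(EDTA)]^2-
n(EDTA) = 0.02152 × 0.05297 = 1.140 × 10^-3 mol
n(Cu2+) in the aliquot = 1.140 × 10^-3 mol (1:1 ratio)
[Cu2+]_dilute = 1.140 × 10^-3 / 0.05000 = 0.02280 mol/L
Dilution factor = 100.0 / 25.36 = 3.943
[Cu2+]_stock = 0.02280 × 3.943 = 0.08990 mol/L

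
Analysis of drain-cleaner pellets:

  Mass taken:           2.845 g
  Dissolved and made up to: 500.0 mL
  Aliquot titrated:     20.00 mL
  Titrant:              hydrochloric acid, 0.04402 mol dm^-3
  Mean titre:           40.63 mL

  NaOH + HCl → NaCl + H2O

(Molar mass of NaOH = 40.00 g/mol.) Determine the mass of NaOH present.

1.789 g

n(HCl) per titration = 0.04063 × 0.04402 = 1.789 × 10^-3 mol
n(NaOH) in each aliquot = 1.789 × 10^-3 mol (1:1 ratio)
n(NaOH) in the whole flask = 1.789 × 10^-3 × 500.0/20.00 = 0.04471 mol
mass of NaOH = 0.04471 × 40.00 = 1.789 g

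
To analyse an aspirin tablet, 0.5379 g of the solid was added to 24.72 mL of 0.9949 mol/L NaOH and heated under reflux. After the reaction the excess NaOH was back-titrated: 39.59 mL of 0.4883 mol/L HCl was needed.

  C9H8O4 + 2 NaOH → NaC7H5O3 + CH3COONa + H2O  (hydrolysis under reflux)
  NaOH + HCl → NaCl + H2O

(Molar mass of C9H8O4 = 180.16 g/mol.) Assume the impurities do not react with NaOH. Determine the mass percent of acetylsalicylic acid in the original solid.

n(NaOH) added = 0.02472 × 0.9949 = 0.02459 mol
n(HCl) used in back-titration = 0.03959 × 0.4883 = 0.01933 mol
n(NaOH) left over = 0.01933 mol (1:1 ratio)
n(NaOH) consumed by analyte = 0.02459 − 0.01933 = 5.262 × 10^-3 mol
From the 1:2 ratio, n(C9H8O4) = 1/2 × 5.262 × 10^-3 = 2.631 × 10^-3 mol
mass of C9H8O4 = 2.631 × 10^-3 × 180.16 = 0.4740 g
% C9H8O4 = 0.4740 / 0.5379 × 100 = 88.12 %

88.12 %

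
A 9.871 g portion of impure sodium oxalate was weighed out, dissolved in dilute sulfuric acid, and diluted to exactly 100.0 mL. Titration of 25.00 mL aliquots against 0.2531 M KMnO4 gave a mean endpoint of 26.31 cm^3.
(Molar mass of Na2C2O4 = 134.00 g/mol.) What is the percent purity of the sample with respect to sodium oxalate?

2 MnO4^- + 5 C2O4^2- + 16 H^+ → 2 Mn^2+ + 10 CO2 + 8 H2O
n(KMnO4) per titration = 0.02631 × 0.2531 = 6.659 × 10^-3 mol
From the 5:2 ratio, n(Na2C2O4) in each aliquot = 5/2 × 6.659 × 10^-3 = 0.01665 mol
n(Na2C2O4) in the whole flask = 0.01665 × 100.0/25.00 = 0.06659 mol
mass of Na2C2O4 = 0.06659 × 134.00 = 8.923 g
% Na2C2O4 = 8.923 / 9.871 × 100 = 90.40 %

90.40 %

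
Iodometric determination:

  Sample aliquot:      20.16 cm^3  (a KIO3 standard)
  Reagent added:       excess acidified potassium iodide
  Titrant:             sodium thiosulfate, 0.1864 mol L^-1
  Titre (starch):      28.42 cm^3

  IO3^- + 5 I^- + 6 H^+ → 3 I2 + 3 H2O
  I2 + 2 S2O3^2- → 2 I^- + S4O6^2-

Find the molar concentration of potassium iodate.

n(S2O3^2-) = 0.02842 × 0.1864 = 5.297 × 10^-3 mol
n(I2) = n(S2O3^2-)/2 = 2.649 × 10^-3 mol
From the 1:3 ratio, n(IO3^-) in the aliquot = 1/3 × 2.649 × 10^-3 = 8.829 × 10^-4 mol
[IO3^-] = 8.829 × 10^-4 / 0.02016 = 0.04380 mol/L

0.04380 mol/L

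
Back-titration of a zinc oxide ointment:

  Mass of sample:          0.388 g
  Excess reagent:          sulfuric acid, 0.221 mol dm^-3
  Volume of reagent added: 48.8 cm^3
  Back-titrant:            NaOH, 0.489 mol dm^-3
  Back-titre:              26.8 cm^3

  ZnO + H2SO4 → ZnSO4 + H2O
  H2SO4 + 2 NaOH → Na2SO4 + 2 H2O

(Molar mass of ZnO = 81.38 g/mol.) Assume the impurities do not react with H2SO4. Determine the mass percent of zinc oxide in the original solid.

n(H2SO4) added = 0.0488 × 0.221 = 0.0108 mol
n(NaOH) used in back-titration = 0.0268 × 0.489 = 0.0131 mol
From the 1:2 ratio, n(H2SO4) left over = 1/2 × 0.0131 = 6.55 × 10^-3 mol
n(H2SO4) consumed by analyte = 0.0108 − 6.55 × 10^-3 = 4.23 × 10^-3 mol
n(ZnO) = 4.23 × 10^-3 mol (1:1 ratio)
mass of ZnO = 4.23 × 10^-3 × 81.38 = 0.344 g
% ZnO = 0.344 / 0.388 × 100 = 88.8 %

88.8 %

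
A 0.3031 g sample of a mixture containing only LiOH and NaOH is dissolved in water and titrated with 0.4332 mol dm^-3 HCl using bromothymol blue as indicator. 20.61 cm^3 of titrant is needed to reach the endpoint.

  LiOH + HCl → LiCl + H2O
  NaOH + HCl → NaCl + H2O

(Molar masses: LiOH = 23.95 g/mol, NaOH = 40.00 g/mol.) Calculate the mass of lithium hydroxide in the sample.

0.08062 g

n(HCl) = 0.02061 × 0.4332 = 8.928 × 10^-3 mol
Let x = n(LiOH), y = n(NaOH).
Titrant: 1x + 1y = 8.928 × 10^-3;  mass: 23.95x + 40.00y = 0.3031
Solving, x = 3.366 × 10^-3 mol, y = 5.562 × 10^-3 mol
mass of LiOH = 3.366 × 10^-3 × 23.95 = 0.08062 g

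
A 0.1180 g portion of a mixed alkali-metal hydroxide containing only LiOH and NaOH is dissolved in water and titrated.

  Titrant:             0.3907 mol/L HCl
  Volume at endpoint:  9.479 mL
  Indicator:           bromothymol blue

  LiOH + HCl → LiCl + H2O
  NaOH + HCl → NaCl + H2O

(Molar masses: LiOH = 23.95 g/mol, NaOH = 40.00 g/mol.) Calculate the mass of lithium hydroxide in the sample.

0.04497 g

n(HCl) = 0.009479 × 0.3907 = 3.703 × 10^-3 mol
Let x = n(LiOH), y = n(NaOH).
Titrant: 1x + 1y = 3.703 × 10^-3;  mass: 23.95x + 40.00y = 0.1180
Solving, x = 1.878 × 10^-3 mol, y = 1.826 × 10^-3 mol
mass of LiOH = 1.878 × 10^-3 × 23.95 = 0.04497 g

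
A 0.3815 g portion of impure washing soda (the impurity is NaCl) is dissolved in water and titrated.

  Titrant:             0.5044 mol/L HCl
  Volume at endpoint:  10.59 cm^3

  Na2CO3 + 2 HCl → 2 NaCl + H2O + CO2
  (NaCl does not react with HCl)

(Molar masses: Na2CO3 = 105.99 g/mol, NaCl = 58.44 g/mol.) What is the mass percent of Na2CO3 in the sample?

74.20 %

n(HCl) = 0.01059 × 0.5044 = 5.342 × 10^-3 mol
Let x = n(Na2CO3), y = n(NaCl).
Titrant: 2x = 5.342 × 10^-3;  mass: 105.99x + 58.44y = 0.3815
Solving, x = 2.671 × 10^-3 mol, y = 1.684 × 10^-3 mol
mass of Na2CO3 = 2.671 × 10^-3 × 105.99 = 0.2831 g
% Na2CO3 = 0.2831 / 0.3815 × 100 = 74.20 %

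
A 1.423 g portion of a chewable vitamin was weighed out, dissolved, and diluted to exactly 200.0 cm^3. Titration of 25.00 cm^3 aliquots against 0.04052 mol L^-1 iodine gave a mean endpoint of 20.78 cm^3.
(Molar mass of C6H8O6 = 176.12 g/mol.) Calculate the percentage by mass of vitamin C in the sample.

83.37 %

C6H8O6 + I2 → C6H6O6 + 2 HI
n(I2) per titration = 0.02078 × 0.04052 = 8.420 × 10^-4 mol
n(C6H8O6) in each aliquot = 8.420 × 10^-4 mol (1:1 ratio)
n(C6H8O6) in the whole flask = 8.420 × 10^-4 × 200.0/25.00 = 6.736 × 10^-3 mol
mass of C6H8O6 = 6.736 × 10^-3 × 176.12 = 1.186 g
% C6H8O6 = 1.186 / 1.423 × 100 = 83.37 %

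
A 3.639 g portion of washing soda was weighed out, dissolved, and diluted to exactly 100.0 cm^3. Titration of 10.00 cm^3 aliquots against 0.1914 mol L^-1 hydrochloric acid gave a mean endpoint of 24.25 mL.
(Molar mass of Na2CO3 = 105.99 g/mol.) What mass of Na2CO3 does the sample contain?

2.460 g

Na2CO3 + 2 HCl → 2 NaCl + H2O + CO2
n(HCl) per titration = 0.02425 × 0.1914 = 4.641 × 10^-3 mol
From the 1:2 ratio, n(Na2CO3) in each aliquot = 1/2 × 4.641 × 10^-3 = 2.321 × 10^-3 mol
n(Na2CO3) in the whole flask = 2.321 × 10^-3 × 100.0/10.00 = 0.02321 mol
mass of Na2CO3 = 0.02321 × 105.99 = 2.460 g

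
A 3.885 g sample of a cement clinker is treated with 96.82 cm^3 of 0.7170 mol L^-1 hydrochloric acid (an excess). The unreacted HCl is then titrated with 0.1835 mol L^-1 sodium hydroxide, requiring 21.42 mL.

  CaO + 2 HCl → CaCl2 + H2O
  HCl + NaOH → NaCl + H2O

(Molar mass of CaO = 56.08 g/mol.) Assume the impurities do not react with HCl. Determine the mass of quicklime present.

1.836 g

n(HCl) added = 0.09682 × 0.7170 = 0.06942 mol
n(NaOH) used in back-titration = 0.02142 × 0.1835 = 3.931 × 10^-3 mol
n(HCl) left over = 3.931 × 10^-3 mol (1:1 ratio)
n(HCl) consumed by analyte = 0.06942 − 3.931 × 10^-3 = 0.06549 mol
From the 1:2 ratio, n(CaO) = 1/2 × 0.06549 = 0.03274 mol
mass of CaO = 0.03274 × 56.08 = 1.836 g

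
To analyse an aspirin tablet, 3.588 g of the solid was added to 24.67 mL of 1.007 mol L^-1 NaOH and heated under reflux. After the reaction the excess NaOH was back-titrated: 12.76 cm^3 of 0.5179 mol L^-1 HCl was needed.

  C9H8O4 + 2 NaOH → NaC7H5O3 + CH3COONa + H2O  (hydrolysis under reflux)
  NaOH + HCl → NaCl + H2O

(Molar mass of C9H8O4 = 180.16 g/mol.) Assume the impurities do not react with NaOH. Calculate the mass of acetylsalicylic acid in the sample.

1.643 g

n(NaOH) added = 0.02467 × 1.007 = 0.02484 mol
n(HCl) used in back-titration = 0.01276 × 0.5179 = 6.608 × 10^-3 mol
n(NaOH) left over = 6.608 × 10^-3 mol (1:1 ratio)
n(NaOH) consumed by analyte = 0.02484 − 6.608 × 10^-3 = 0.01823 mol
From the 1:2 ratio, n(C9H8O4) = 1/2 × 0.01823 = 9.117 × 10^-3 mol
mass of C9H8O4 = 9.117 × 10^-3 × 180.16 = 1.643 g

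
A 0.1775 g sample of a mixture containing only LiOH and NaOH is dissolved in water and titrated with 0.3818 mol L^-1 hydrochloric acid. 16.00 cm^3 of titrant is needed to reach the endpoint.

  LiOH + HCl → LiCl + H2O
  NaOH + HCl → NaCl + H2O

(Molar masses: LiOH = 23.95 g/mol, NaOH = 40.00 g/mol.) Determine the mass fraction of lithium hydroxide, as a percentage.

n(HCl) = 0.01600 × 0.3818 = 6.109 × 10^-3 mol
Let x = n(LiOH), y = n(NaOH).
Titrant: 1x + 1y = 6.109 × 10^-3;  mass: 23.95x + 40.00y = 0.1775
Solving, x = 4.165 × 10^-3 mol, y = 1.944 × 10^-3 mol
mass of LiOH = 4.165 × 10^-3 × 23.95 = 0.09976 g
% LiOH = 0.09976 / 0.1775 × 100 = 56.20 %

56.20 %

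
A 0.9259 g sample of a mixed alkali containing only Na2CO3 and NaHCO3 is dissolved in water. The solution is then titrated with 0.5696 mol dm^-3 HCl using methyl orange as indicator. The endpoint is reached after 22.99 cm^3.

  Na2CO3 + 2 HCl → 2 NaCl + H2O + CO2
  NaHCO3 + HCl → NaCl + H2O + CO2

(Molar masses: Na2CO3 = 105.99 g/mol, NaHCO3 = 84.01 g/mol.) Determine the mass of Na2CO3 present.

n(HCl) = 0.02299 × 0.5696 = 0.01310 mol
Let x = n(Na2CO3), y = n(NaHCO3).
Titrant: 2x + 1y = 0.01310;  mass: 105.99x + 84.01y = 0.9259
Solving, x = 2.809 × 10^-3 mol, y = 7.478 × 10^-3 mol
mass of Na2CO3 = 2.809 × 10^-3 × 105.99 = 0.2977 g

0.2977 g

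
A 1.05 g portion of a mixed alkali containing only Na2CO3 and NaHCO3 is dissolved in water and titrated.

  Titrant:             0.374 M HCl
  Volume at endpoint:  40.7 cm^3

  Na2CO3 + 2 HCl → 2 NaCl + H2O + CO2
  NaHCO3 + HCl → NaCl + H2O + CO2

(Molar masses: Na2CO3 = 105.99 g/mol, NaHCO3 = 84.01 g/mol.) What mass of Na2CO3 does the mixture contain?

0.391 g

n(HCl) = 0.0407 × 0.374 = 0.0152 mol
Let x = n(Na2CO3), y = n(NaHCO3).
Titrant: 2x + 1y = 0.0152;  mass: 105.99x + 84.01y = 1.05
Solving, x = 3.69 × 10^-3 mol, y = 7.85 × 10^-3 mol
mass of Na2CO3 = 3.69 × 10^-3 × 105.99 = 0.391 g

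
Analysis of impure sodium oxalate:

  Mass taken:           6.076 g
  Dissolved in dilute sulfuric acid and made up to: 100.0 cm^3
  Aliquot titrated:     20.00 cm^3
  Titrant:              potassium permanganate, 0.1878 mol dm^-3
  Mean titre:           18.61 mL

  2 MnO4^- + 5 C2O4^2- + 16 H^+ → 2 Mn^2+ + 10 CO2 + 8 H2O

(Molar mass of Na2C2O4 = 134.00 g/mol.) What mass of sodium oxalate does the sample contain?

5.854 g

n(KMnO4) per titration = 0.01861 × 0.1878 = 3.495 × 10^-3 mol
From the 5:2 ratio, n(Na2C2O4) in each aliquot = 5/2 × 3.495 × 10^-3 = 8.737 × 10^-3 mol
n(Na2C2O4) in the whole flask = 8.737 × 10^-3 × 100.0/20.00 = 0.04369 mol
mass of Na2C2O4 = 0.04369 × 134.00 = 5.854 g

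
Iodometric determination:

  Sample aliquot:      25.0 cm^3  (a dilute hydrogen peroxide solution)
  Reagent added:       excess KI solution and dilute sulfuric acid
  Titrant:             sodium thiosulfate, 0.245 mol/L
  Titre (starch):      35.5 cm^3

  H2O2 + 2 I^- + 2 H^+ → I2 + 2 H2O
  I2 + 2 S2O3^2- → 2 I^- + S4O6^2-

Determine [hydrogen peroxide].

n(S2O3^2-) = 0.0355 × 0.245 = 8.70 × 10^-3 mol
n(I2) = n(S2O3^2-)/2 = 4.35 × 10^-3 mol
n(H2O2) in the aliquot = 4.35 × 10^-3 mol (1:1 ratio)
[H2O2] = 4.35 × 10^-3 / 0.0250 = 0.174 mol/L

0.174 mol/L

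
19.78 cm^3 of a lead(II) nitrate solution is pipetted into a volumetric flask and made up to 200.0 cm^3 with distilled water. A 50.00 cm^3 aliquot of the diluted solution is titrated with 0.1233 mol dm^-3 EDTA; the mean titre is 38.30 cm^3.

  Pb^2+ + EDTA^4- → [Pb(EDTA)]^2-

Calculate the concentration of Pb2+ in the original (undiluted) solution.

0.9550 mol/L

n(EDTA) = 0.03830 × 0.1233 = 4.722 × 10^-3 mol
n(Pb2+) in the aliquot = 4.722 × 10^-3 mol (1:1 ratio)
[Pb2+]_dilute = 4.722 × 10^-3 / 0.05000 = 0.09445 mol/L
Dilution factor = 200.0 / 19.78 = 10.11
[Pb2+]_stock = 0.09445 × 10.11 = 0.9550 mol/L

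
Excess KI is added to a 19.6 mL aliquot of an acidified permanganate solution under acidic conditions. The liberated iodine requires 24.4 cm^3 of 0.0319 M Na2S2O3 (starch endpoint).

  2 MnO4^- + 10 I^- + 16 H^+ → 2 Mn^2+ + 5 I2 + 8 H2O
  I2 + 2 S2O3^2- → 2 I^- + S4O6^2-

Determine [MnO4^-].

n(S2O3^2-) = 0.0244 × 0.0319 = 7.78 × 10^-4 mol
n(I2) = n(S2O3^2-)/2 = 3.89 × 10^-4 mol
From the 2:5 ratio, n(MnO4^-) in the aliquot = 2/5 × 3.89 × 10^-4 = 1.56 × 10^-4 mol
[MnO4^-] = 1.56 × 10^-4 / 0.0196 = 0.00794 mol/L

0.00794 M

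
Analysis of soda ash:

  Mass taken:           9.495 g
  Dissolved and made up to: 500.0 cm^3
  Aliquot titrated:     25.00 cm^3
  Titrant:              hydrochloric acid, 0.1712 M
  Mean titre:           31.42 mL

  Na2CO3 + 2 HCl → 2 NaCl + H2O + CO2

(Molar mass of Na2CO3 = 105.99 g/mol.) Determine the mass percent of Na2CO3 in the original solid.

n(HCl) per titration = 0.03142 × 0.1712 = 5.379 × 10^-3 mol
From the 1:2 ratio, n(Na2CO3) in each aliquot = 1/2 × 5.379 × 10^-3 = 2.690 × 10^-3 mol
n(Na2CO3) in the whole flask = 2.690 × 10^-3 × 500.0/25.00 = 0.05379 mol
mass of Na2CO3 = 0.05379 × 105.99 = 5.701 g
% Na2CO3 = 5.701 / 9.495 × 100 = 60.05 %

60.05 %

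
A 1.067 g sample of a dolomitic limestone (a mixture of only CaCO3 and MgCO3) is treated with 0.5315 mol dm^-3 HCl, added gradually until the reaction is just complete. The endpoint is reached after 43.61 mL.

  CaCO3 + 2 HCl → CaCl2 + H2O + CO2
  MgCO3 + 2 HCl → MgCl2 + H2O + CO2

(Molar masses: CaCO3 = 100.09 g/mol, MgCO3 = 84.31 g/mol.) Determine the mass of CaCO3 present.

0.5702 g

n(HCl) = 0.04361 × 0.5315 = 0.02318 mol
Let x = n(CaCO3), y = n(MgCO3).
Titrant: 2x + 2y = 0.02318;  mass: 100.09x + 84.31y = 1.067
Solving, x = 5.697 × 10^-3 mol, y = 5.892 × 10^-3 mol
mass of CaCO3 = 5.697 × 10^-3 × 100.09 = 0.5702 g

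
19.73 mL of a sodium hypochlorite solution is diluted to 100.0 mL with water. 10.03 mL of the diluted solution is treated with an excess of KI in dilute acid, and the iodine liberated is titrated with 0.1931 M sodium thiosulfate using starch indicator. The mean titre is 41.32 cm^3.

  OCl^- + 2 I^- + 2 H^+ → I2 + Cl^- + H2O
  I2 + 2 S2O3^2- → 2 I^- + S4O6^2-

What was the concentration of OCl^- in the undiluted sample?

n(S2O3^2-) = 0.04132 × 0.1931 = 7.979 × 10^-3 mol
n(I2) = n(S2O3^2-)/2 = 3.989 × 10^-3 mol
n(OCl^-) in the aliquot = 3.989 × 10^-3 mol (1:1 ratio)
[OCl^-]_dilute = 3.989 × 10^-3 / 0.01003 = 0.3978 mol/L
[OCl^-]_original = 0.3978 × 100.0/19.73 = 2.016 mol/L

2.016 M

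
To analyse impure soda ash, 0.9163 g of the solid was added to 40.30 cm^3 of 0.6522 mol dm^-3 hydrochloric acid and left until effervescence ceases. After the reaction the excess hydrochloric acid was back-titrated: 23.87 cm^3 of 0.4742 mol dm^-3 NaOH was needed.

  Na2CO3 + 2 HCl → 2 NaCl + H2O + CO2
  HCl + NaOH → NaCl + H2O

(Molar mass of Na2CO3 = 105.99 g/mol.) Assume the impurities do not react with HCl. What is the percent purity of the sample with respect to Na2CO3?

86.55 %

n(HCl) added = 0.04030 × 0.6522 = 0.02628 mol
n(NaOH) used in back-titration = 0.02387 × 0.4742 = 0.01132 mol
n(HCl) left over = 0.01132 mol (1:1 ratio)
n(HCl) consumed by analyte = 0.02628 − 0.01132 = 0.01496 mol
From the 1:2 ratio, n(Na2CO3) = 1/2 × 0.01496 = 7.482 × 10^-3 mol
mass of Na2CO3 = 7.482 × 10^-3 × 105.99 = 0.7930 g
% Na2CO3 = 0.7930 / 0.9163 × 100 = 86.55 %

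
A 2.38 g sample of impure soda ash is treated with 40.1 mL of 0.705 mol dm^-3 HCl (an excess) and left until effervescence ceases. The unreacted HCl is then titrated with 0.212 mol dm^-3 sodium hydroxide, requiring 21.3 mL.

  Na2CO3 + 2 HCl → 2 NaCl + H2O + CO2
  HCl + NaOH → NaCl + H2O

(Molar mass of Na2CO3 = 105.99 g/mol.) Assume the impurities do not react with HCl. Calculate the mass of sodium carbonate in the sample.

n(HCl) added = 0.0401 × 0.705 = 0.0283 mol
n(NaOH) used in back-titration = 0.0213 × 0.212 = 4.52 × 10^-3 mol
n(HCl) left over = 4.52 × 10^-3 mol (1:1 ratio)
n(HCl) consumed by analyte = 0.0283 − 4.52 × 10^-3 = 0.0238 mol
From the 1:2 ratio, n(Na2CO3) = 1/2 × 0.0238 = 0.0119 mol
mass of Na2CO3 = 0.0119 × 105.99 = 1.26 g

1.26 g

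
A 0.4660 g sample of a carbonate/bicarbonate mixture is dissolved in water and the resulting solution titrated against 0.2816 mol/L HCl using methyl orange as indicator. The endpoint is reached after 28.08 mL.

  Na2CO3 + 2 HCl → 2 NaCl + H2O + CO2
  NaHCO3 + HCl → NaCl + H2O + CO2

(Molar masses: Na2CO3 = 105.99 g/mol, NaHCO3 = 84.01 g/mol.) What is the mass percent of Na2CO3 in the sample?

n(HCl) = 0.02808 × 0.2816 = 7.907 × 10^-3 mol
Let x = n(Na2CO3), y = n(NaHCO3).
Titrant: 2x + 1y = 7.907 × 10^-3;  mass: 105.99x + 84.01y = 0.4660
Solving, x = 3.197 × 10^-3 mol, y = 1.514 × 10^-3 mol
mass of Na2CO3 = 3.197 × 10^-3 × 105.99 = 0.3388 g
% Na2CO3 = 0.3388 / 0.4660 × 100 = 72.71 %

72.71 %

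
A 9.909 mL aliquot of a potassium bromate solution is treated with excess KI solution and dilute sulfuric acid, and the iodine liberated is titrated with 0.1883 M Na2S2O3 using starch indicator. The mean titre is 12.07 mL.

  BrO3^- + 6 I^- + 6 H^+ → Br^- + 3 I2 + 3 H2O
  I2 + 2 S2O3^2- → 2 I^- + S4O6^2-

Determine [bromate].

n(S2O3^2-) = 0.01207 × 0.1883 = 2.273 × 10^-3 mol
n(I2) = n(S2O3^2-)/2 = 1.136 × 10^-3 mol
From the 1:3 ratio, n(BrO3^-) in the aliquot = 1/3 × 1.136 × 10^-3 = 3.788 × 10^-4 mol
[BrO3^-] = 3.788 × 10^-4 / 0.009909 = 0.03823 mol/L

0.03823 M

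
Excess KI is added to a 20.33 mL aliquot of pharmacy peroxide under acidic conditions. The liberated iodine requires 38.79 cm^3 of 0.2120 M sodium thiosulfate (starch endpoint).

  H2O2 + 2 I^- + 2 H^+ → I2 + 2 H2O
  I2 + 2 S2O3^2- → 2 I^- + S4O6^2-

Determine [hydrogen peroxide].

n(S2O3^2-) = 0.03879 × 0.2120 = 8.223 × 10^-3 mol
n(I2) = n(S2O3^2-)/2 = 4.112 × 10^-3 mol
n(H2O2) in the aliquot = 4.112 × 10^-3 mol (1:1 ratio)
[H2O2] = 4.112 × 10^-3 / 0.02033 = 0.2022 mol/L

0.2022 M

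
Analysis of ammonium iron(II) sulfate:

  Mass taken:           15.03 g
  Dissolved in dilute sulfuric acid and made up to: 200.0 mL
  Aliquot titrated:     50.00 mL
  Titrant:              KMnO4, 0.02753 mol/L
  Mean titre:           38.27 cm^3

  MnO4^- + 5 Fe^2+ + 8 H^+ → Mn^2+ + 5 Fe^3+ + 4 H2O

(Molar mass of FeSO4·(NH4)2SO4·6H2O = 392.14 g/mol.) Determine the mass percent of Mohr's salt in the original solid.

54.98 %

n(KMnO4) per titration = 0.03827 × 0.02753 = 1.054 × 10^-3 mol
From the 5:1 ratio, n(FeSO4·(NH4)2SO4·6H2O) in each aliquot = 5/1 × 1.054 × 10^-3 = 5.268 × 10^-3 mol
n(FeSO4·(NH4)2SO4·6H2O) in the whole flask = 5.268 × 10^-3 × 200.0/50.00 = 0.02107 mol
mass of FeSO4·(NH4)2SO4·6H2O = 0.02107 × 392.14 = 8.263 g
% FeSO4·(NH4)2SO4·6H2O = 8.263 / 15.03 × 100 = 54.98 %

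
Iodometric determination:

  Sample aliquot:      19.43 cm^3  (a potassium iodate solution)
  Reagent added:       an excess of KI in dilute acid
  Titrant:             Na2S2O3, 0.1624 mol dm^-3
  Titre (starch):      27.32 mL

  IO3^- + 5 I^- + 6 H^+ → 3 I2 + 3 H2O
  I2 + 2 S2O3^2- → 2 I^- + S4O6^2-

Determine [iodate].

n(S2O3^2-) = 0.02732 × 0.1624 = 4.437 × 10^-3 mol
n(I2) = n(S2O3^2-)/2 = 2.218 × 10^-3 mol
From the 1:3 ratio, n(IO3^-) in the aliquot = 1/3 × 2.218 × 10^-3 = 7.395 × 10^-4 mol
[IO3^-] = 7.395 × 10^-4 / 0.01943 = 0.03806 mol/L

0.03806 mol/L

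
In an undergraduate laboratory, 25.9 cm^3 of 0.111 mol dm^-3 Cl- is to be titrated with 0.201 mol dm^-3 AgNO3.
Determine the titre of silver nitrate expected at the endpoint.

Ag^+ + Cl^- → AgCl(s)
n(Cl-) = 0.0259 L × 0.111 mol/L = 2.87 × 10^-3 mol
n(AgNO3) = 2.87 × 10^-3 mol (1:1 stoichiometry)
V(AgNO3) = 2.87 × 10^-3 mol / 0.201 mol/L = 0.0143 L = 14.3 mL

14.3 mL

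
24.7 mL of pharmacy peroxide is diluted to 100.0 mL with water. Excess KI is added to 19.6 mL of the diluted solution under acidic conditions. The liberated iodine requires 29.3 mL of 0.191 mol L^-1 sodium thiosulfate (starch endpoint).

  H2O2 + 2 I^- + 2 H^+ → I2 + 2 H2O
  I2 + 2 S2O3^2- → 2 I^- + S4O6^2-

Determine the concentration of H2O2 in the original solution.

0.578 mol/L

n(S2O3^2-) = 0.0293 × 0.191 = 5.60 × 10^-3 mol
n(I2) = n(S2O3^2-)/2 = 2.80 × 10^-3 mol
n(H2O2) in the aliquot = 2.80 × 10^-3 mol (1:1 ratio)
[H2O2]_dilute = 2.80 × 10^-3 / 0.0196 = 0.143 mol/L
[H2O2]_original = 0.143 × 100.0/24.7 = 0.578 mol/L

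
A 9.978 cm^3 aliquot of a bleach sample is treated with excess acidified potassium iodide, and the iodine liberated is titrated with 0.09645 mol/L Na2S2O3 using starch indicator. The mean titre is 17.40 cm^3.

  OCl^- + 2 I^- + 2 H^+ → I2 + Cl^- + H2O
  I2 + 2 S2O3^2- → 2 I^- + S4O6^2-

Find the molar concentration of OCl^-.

0.08410 mol/L

n(S2O3^2-) = 0.01740 × 0.09645 = 1.678 × 10^-3 mol
n(I2) = n(S2O3^2-)/2 = 8.391 × 10^-4 mol
n(OCl^-) in the aliquot = 8.391 × 10^-4 mol (1:1 ratio)
[OCl^-] = 8.391 × 10^-4 / 0.009978 = 0.08410 mol/L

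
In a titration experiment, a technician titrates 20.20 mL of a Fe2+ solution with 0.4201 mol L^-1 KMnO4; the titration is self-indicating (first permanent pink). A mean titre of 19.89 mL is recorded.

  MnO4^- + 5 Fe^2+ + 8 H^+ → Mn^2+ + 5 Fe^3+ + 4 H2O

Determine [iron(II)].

2.068 mol/L

n(KMnO4) = 0.01989 L × 0.4201 mol/L = 8.356 × 10^-3 mol
From the 5:1 mole ratio, n(Fe2+) = 5/1 × 8.356 × 10^-3 = 0.04178 mol
[Fe2+] = 0.04178 mol / 0.02020 L = 2.068 mol/L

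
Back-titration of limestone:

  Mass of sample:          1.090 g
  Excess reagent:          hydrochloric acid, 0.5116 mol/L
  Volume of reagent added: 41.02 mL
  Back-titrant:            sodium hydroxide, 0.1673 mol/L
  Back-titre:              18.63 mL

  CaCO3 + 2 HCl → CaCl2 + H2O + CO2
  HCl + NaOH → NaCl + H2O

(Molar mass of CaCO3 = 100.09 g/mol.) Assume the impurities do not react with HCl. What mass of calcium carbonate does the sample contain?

n(HCl) added = 0.04102 × 0.5116 = 0.02099 mol
n(NaOH) used in back-titration = 0.01863 × 0.1673 = 3.117 × 10^-3 mol
n(HCl) left over = 3.117 × 10^-3 mol (1:1 ratio)
n(HCl) consumed by analyte = 0.02099 − 3.117 × 10^-3 = 0.01787 mol
From the 1:2 ratio, n(CaCO3) = 1/2 × 0.01787 = 8.935 × 10^-3 mol
mass of CaCO3 = 8.935 × 10^-3 × 100.09 = 0.8943 g

0.8943 g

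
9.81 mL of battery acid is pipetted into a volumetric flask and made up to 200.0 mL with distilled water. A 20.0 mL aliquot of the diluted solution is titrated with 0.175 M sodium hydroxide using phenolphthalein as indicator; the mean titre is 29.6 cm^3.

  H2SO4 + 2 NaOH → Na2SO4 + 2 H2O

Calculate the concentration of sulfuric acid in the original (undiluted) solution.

n(NaOH) = 0.0296 × 0.175 = 5.18 × 10^-3 mol
From the 1:2 ratio, n(H2SO4) in the aliquot = 1/2 × 5.18 × 10^-3 = 2.59 × 10^-3 mol
[H2SO4]_dilute = 2.59 × 10^-3 / 0.0200 = 0.129 mol/L
Dilution factor = 200.0 / 9.81 = 20.39
[H2SO4]_stock = 0.129 × 20.39 = 2.64 mol/L

2.64 M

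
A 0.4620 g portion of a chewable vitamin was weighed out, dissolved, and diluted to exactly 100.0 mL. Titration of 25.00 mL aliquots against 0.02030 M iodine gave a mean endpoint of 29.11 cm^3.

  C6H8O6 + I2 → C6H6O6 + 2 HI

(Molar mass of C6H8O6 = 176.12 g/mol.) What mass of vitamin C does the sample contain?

0.4163 g

n(I2) per titration = 0.02911 × 0.02030 = 5.909 × 10^-4 mol
n(C6H8O6) in each aliquot = 5.909 × 10^-4 mol (1:1 ratio)
n(C6H8O6) in the whole flask = 5.909 × 10^-4 × 100.0/25.00 = 2.364 × 10^-3 mol
mass of C6H8O6 = 2.364 × 10^-3 × 176.12 = 0.4163 g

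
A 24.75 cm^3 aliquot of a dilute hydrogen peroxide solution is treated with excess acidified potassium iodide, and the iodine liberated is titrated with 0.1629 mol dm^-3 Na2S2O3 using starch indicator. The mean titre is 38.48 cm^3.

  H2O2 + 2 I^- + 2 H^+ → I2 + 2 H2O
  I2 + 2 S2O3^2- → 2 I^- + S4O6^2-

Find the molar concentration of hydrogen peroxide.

0.1266 mol/L

n(S2O3^2-) = 0.03848 × 0.1629 = 6.268 × 10^-3 mol
n(I2) = n(S2O3^2-)/2 = 3.134 × 10^-3 mol
n(H2O2) in the aliquot = 3.134 × 10^-3 mol (1:1 ratio)
[H2O2] = 3.134 × 10^-3 / 0.02475 = 0.1266 mol/L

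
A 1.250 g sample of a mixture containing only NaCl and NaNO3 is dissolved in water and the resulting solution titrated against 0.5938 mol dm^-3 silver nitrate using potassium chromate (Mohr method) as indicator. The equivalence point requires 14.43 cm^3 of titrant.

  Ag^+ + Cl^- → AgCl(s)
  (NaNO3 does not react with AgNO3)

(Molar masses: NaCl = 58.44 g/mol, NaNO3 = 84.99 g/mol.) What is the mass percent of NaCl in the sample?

n(AgNO3) = 0.01443 × 0.5938 = 8.569 × 10^-3 mol
Let x = n(NaCl), y = n(NaNO3).
Titrant: 1x = 8.569 × 10^-3;  mass: 58.44x + 84.99y = 1.250
Solving, x = 8.569 × 10^-3 mol, y = 8.816 × 10^-3 mol
mass of NaCl = 8.569 × 10^-3 × 58.44 = 0.5007 g
% NaCl = 0.5007 / 1.250 × 100 = 40.06 %

40.06 %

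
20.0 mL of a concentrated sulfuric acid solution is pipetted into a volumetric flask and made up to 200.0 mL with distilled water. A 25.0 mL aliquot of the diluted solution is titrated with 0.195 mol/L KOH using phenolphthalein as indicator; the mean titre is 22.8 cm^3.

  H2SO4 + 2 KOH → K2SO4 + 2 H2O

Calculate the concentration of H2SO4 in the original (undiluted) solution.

0.889 mol/L

n(KOH) = 0.0228 × 0.195 = 4.45 × 10^-3 mol
From the 1:2 ratio, n(H2SO4) in the aliquot = 1/2 × 4.45 × 10^-3 = 2.22 × 10^-3 mol
[H2SO4]_dilute = 2.22 × 10^-3 / 0.0250 = 0.0889 mol/L
Dilution factor = 200.0 / 20.0 = 10.00
[H2SO4]_stock = 0.0889 × 10.00 = 0.889 mol/L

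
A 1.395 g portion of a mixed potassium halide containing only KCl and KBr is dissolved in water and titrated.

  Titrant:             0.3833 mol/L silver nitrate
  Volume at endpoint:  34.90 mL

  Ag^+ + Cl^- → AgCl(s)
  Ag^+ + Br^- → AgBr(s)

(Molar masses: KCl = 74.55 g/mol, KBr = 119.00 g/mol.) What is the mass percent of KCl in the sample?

n(AgNO3) = 0.03490 × 0.3833 = 0.01338 mol
Let x = n(KCl), y = n(KBr).
Titrant: 1x + 1y = 0.01338;  mass: 74.55x + 119.00y = 1.395
Solving, x = 4.429 × 10^-3 mol, y = 8.948 × 10^-3 mol
mass of KCl = 4.429 × 10^-3 × 74.55 = 0.3302 g
% KCl = 0.3302 / 1.395 × 100 = 23.67 %

23.67 %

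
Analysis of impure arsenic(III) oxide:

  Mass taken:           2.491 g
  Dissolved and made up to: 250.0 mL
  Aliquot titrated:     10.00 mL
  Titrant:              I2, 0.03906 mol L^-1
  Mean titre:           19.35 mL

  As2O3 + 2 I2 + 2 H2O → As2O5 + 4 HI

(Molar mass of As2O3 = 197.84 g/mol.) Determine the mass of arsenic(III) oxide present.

1.869 g

n(I2) per titration = 0.01935 × 0.03906 = 7.558 × 10^-4 mol
From the 1:2 ratio, n(As2O3) in each aliquot = 1/2 × 7.558 × 10^-4 = 3.779 × 10^-4 mol
n(As2O3) in the whole flask = 3.779 × 10^-4 × 250.0/10.00 = 9.448 × 10^-3 mol
mass of As2O3 = 9.448 × 10^-3 × 197.84 = 1.869 g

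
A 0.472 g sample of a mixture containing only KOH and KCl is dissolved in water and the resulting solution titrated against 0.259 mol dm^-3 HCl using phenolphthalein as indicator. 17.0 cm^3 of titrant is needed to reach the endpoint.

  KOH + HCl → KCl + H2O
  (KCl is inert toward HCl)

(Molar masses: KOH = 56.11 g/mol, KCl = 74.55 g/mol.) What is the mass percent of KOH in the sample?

n(HCl) = 0.0170 × 0.259 = 4.40 × 10^-3 mol
Let x = n(KOH), y = n(KCl).
Titrant: 1x = 4.40 × 10^-3;  mass: 56.11x + 74.55y = 0.472
Solving, x = 4.40 × 10^-3 mol, y = 3.02 × 10^-3 mol
mass of KOH = 4.40 × 10^-3 × 56.11 = 0.247 g
% KOH = 0.247 / 0.472 × 100 = 52.3 %

52.3 %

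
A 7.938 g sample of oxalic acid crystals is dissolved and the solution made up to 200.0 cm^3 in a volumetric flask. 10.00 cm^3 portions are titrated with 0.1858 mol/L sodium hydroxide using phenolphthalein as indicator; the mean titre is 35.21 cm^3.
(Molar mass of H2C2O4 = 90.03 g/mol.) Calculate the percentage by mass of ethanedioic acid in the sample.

H2C2O4 + 2 NaOH → Na2C2O4 + 2 H2O
n(NaOH) per titration = 0.03521 × 0.1858 = 6.542 × 10^-3 mol
From the 1:2 ratio, n(H2C2O4) in each aliquot = 1/2 × 6.542 × 10^-3 = 3.271 × 10^-3 mol
n(H2C2O4) in the whole flask = 3.271 × 10^-3 × 200.0/10.00 = 0.06542 mol
mass of H2C2O4 = 0.06542 × 90.03 = 5.890 g
% H2C2O4 = 5.890 / 7.938 × 100 = 74.20 %

74.20 %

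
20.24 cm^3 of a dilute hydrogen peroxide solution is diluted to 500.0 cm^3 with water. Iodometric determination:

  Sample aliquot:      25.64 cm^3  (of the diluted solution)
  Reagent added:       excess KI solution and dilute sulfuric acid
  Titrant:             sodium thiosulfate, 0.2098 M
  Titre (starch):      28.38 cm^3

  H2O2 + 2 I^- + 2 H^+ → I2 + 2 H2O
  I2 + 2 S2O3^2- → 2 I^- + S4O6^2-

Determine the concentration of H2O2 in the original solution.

2.868 M

n(S2O3^2-) = 0.02838 × 0.2098 = 5.954 × 10^-3 mol
n(I2) = n(S2O3^2-)/2 = 2.977 × 10^-3 mol
n(H2O2) in the aliquot = 2.977 × 10^-3 mol (1:1 ratio)
[H2O2]_dilute = 2.977 × 10^-3 / 0.02564 = 0.1161 mol/L
[H2O2]_original = 0.1161 × 500.0/20.24 = 2.868 mol/L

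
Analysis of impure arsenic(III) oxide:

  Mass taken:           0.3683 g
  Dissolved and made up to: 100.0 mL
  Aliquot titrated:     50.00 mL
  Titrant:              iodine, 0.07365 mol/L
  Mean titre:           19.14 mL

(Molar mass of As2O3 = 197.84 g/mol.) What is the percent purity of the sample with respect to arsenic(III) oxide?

As2O3 + 2 I2 + 2 H2O → As2O5 + 4 HI
n(I2) per titration = 0.01914 × 0.07365 = 1.410 × 10^-3 mol
From the 1:2 ratio, n(As2O3) in each aliquot = 1/2 × 1.410 × 10^-3 = 7.048 × 10^-4 mol
n(As2O3) in the whole flask = 7.048 × 10^-4 × 100.0/50.00 = 1.410 × 10^-3 mol
mass of As2O3 = 1.410 × 10^-3 × 197.84 = 0.2789 g
% As2O3 = 0.2789 / 0.3683 × 100 = 75.72 %

75.72 %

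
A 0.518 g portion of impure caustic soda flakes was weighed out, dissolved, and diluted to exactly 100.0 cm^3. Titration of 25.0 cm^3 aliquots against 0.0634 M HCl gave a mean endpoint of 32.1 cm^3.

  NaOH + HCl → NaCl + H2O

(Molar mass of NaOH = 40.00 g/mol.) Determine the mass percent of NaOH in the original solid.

n(HCl) per titration = 0.0321 × 0.0634 = 2.04 × 10^-3 mol
n(NaOH) in each aliquot = 2.04 × 10^-3 mol (1:1 ratio)
n(NaOH) in the whole flask = 2.04 × 10^-3 × 100.0/25.0 = 8.14 × 10^-3 mol
mass of NaOH = 8.14 × 10^-3 × 40.00 = 0.326 g
% NaOH = 0.326 / 0.518 × 100 = 62.9 %

62.9 %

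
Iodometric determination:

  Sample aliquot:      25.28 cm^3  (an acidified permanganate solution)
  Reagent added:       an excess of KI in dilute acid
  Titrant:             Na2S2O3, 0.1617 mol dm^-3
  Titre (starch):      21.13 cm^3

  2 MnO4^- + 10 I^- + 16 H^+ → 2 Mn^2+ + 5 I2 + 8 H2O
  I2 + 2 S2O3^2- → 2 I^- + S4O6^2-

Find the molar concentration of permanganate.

0.02703 mol/L

n(S2O3^2-) = 0.02113 × 0.1617 = 3.417 × 10^-3 mol
n(I2) = n(S2O3^2-)/2 = 1.708 × 10^-3 mol
From the 2:5 ratio, n(MnO4^-) in the aliquot = 2/5 × 1.708 × 10^-3 = 6.833 × 10^-4 mol
[MnO4^-] = 6.833 × 10^-4 / 0.02528 = 0.02703 mol/L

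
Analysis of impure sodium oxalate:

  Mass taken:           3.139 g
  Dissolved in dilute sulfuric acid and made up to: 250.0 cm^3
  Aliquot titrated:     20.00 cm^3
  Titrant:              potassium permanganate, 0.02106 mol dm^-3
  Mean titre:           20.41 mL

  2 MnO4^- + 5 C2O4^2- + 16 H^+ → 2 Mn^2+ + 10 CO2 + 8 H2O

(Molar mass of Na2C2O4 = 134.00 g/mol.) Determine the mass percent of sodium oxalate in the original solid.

n(KMnO4) per titration = 0.02041 × 0.02106 = 4.298 × 10^-4 mol
From the 5:2 ratio, n(Na2C2O4) in each aliquot = 5/2 × 4.298 × 10^-4 = 1.075 × 10^-3 mol
n(Na2C2O4) in the whole flask = 1.075 × 10^-3 × 250.0/20.00 = 0.01343 mol
mass of Na2C2O4 = 0.01343 × 134.00 = 1.800 g
% Na2C2O4 = 1.800 / 3.139 × 100 = 57.34 %

57.34 %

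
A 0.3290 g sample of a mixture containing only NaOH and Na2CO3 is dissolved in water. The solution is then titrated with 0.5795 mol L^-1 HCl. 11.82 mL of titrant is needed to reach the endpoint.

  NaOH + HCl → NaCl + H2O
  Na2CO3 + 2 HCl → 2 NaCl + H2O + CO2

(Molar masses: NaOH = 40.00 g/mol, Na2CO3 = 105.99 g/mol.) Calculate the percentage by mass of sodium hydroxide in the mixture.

31.81 %

n(HCl) = 0.01182 × 0.5795 = 6.850 × 10^-3 mol
Let x = n(NaOH), y = n(Na2CO3).
Titrant: 1x + 2y = 6.850 × 10^-3;  mass: 40.00x + 105.99y = 0.3290
Solving, x = 2.616 × 10^-3 mol, y = 2.117 × 10^-3 mol
mass of NaOH = 2.616 × 10^-3 × 40.00 = 0.1047 g
% NaOH = 0.1047 / 0.3290 × 100 = 31.81 %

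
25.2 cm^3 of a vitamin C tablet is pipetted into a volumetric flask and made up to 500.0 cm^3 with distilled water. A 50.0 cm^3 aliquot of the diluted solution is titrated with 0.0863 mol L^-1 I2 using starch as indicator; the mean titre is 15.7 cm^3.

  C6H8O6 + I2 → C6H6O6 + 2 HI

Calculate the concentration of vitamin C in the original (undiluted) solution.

0.538 mol/L

n(I2) = 0.0157 × 0.0863 = 1.35 × 10^-3 mol
n(C6H8O6) in the aliquot = 1.35 × 10^-3 mol (1:1 ratio)
[C6H8O6]_dilute = 1.35 × 10^-3 / 0.0500 = 0.0271 mol/L
Dilution factor = 500.0 / 25.2 = 19.84
[C6H8O6]_stock = 0.0271 × 19.84 = 0.538 mol/L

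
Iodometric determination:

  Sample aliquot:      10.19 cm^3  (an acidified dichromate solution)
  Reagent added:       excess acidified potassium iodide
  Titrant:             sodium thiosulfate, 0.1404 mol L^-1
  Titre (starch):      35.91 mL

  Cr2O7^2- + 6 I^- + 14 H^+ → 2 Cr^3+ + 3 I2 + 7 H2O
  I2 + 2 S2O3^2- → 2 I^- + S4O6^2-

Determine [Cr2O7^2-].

n(S2O3^2-) = 0.03591 × 0.1404 = 5.042 × 10^-3 mol
n(I2) = n(S2O3^2-)/2 = 2.521 × 10^-3 mol
From the 1:3 ratio, n(Cr2O7^2-) in the aliquot = 1/3 × 2.521 × 10^-3 = 8.403 × 10^-4 mol
[Cr2O7^2-] = 8.403 × 10^-4 / 0.01019 = 0.08246 mol/L

0.08246 mol/L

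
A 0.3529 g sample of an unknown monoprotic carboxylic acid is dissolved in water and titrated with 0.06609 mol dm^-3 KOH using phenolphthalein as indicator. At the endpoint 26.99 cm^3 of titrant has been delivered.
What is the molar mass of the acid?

197.8 g/mol

n(KOH) = 0.02699 L × 0.06609 mol/L = 1.784 × 10^-3 mol
n(HA) = 1.784 × 10^-3 mol (1:1 ratio)
M = m / n = 0.3529 g / 1.784 × 10^-3 mol = 197.8 g/mol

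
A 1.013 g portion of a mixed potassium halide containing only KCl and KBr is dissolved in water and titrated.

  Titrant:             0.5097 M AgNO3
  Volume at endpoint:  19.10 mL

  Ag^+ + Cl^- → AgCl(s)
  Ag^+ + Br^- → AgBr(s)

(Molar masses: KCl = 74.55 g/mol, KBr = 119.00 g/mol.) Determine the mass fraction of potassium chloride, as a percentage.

n(AgNO3) = 0.01910 × 0.5097 = 9.735 × 10^-3 mol
Let x = n(KCl), y = n(KBr).
Titrant: 1x + 1y = 9.735 × 10^-3;  mass: 74.55x + 119.00y = 1.013
Solving, x = 3.273 × 10^-3 mol, y = 6.462 × 10^-3 mol
mass of KCl = 3.273 × 10^-3 × 74.55 = 0.2440 g
% KCl = 0.2440 / 1.013 × 100 = 24.09 %

24.09 %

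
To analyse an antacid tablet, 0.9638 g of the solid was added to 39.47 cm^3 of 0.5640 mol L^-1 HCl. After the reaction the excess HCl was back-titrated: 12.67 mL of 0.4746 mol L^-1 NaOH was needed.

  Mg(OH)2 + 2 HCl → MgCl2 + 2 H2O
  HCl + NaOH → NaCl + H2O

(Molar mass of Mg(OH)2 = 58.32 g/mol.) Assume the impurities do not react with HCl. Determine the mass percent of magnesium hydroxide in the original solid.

49.16 %

n(HCl) added = 0.03947 × 0.5640 = 0.02226 mol
n(NaOH) used in back-titration = 0.01267 × 0.4746 = 6.013 × 10^-3 mol
n(HCl) left over = 6.013 × 10^-3 mol (1:1 ratio)
n(HCl) consumed by analyte = 0.02226 − 6.013 × 10^-3 = 0.01625 mol
From the 1:2 ratio, n(Mg(OH)2) = 1/2 × 0.01625 = 8.124 × 10^-3 mol
mass of Mg(OH)2 = 8.124 × 10^-3 × 58.32 = 0.4738 g
% Mg(OH)2 = 0.4738 / 0.9638 × 100 = 49.16 %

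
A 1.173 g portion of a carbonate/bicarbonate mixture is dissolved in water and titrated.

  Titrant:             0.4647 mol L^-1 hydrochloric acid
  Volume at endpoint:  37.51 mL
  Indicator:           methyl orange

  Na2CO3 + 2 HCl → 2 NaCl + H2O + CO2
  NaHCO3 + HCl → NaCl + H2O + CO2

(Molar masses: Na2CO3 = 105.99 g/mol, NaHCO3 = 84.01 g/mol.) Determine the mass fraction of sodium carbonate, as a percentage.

n(HCl) = 0.03751 × 0.4647 = 0.01743 mol
Let x = n(Na2CO3), y = n(NaHCO3).
Titrant: 2x + 1y = 0.01743;  mass: 105.99x + 84.01y = 1.173
Solving, x = 4.697 × 10^-3 mol, y = 8.036 × 10^-3 mol
mass of Na2CO3 = 4.697 × 10^-3 × 105.99 = 0.4979 g
% Na2CO3 = 0.4979 / 1.173 × 100 = 42.44 %

42.44 %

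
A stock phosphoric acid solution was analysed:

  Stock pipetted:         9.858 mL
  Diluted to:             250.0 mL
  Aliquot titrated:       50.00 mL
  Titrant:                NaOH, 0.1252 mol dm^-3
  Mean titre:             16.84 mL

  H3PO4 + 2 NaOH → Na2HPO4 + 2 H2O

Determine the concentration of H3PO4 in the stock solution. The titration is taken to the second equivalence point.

0.5347 mol/L

n(NaOH) = 0.01684 × 0.1252 = 2.108 × 10^-3 mol
From the 1:2 ratio, n(H3PO4) in the aliquot = 1/2 × 2.108 × 10^-3 = 1.054 × 10^-3 mol
[H3PO4]_dilute = 1.054 × 10^-3 / 0.05000 = 0.02108 mol/L
Dilution factor = 250.0 / 9.858 = 25.36
[H3PO4]_stock = 0.02108 × 25.36 = 0.5347 mol/L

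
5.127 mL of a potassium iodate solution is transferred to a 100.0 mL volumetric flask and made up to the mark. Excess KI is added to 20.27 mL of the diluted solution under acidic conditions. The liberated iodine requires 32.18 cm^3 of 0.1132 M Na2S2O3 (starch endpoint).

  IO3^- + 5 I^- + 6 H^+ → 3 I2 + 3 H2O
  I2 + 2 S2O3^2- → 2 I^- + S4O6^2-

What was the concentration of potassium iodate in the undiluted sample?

n(S2O3^2-) = 0.03218 × 0.1132 = 3.643 × 10^-3 mol
n(I2) = n(S2O3^2-)/2 = 1.821 × 10^-3 mol
From the 1:3 ratio, n(IO3^-) in the aliquot = 1/3 × 1.821 × 10^-3 = 6.071 × 10^-4 mol
[IO3^-]_dilute = 6.071 × 10^-4 / 0.02027 = 0.02995 mol/L
[IO3^-]_original = 0.02995 × 100.0/5.127 = 0.5842 mol/L

0.5842 M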